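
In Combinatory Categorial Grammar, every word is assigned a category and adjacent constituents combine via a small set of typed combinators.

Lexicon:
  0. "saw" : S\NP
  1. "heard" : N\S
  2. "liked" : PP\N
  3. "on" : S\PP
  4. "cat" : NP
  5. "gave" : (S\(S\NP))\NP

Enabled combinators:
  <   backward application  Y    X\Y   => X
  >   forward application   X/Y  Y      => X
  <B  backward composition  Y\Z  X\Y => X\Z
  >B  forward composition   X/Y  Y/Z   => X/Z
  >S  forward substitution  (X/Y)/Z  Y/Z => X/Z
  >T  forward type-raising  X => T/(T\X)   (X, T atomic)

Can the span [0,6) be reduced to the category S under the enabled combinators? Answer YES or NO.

YES

[0,6] S   <
  [0,4] S\NP   <B
    [0,3] PP\NP   <B
      [0,2] N\NP   <B
        [0,1] "saw" : S\NP
        [1,2] "heard" : N\S
      [2,3] "liked" : PP\N
    [3,4] "on" : S\PP
  [4,6] S\(S\NP)   <
    [4,5] "cat" : NP
    [5,6] "gave" : (S\(S\NP))\NP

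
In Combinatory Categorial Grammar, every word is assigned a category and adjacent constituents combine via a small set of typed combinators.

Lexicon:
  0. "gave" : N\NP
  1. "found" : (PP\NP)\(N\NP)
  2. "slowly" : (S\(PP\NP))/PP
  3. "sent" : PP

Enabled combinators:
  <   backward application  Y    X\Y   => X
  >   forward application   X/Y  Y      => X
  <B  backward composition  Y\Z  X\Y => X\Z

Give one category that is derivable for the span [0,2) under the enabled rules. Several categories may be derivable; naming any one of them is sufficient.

[0,4] S   <
  [0,2] PP\NP   <
    [0,1] "gave" : N\NP
    [1,2] "found" : (PP\NP)\(N\NP)
  [2,4] S\(PP\NP)   >
    [2,3] "slowly" : (S\(PP\NP))/PP
    [3,4] "sent" : PP

PP\NP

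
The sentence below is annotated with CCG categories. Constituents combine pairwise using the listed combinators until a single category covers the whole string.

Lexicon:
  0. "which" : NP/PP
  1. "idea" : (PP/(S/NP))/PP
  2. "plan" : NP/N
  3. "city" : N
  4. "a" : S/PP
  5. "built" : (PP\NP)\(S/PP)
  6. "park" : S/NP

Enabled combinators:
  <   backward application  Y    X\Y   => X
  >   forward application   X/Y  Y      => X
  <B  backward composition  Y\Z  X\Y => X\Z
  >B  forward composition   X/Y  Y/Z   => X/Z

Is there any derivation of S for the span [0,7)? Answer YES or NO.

NP/PP (PP/(S/NP))/PP NP/N N S/PP (PP\NP)\(S/PP) S/NP
CKY chart[0,7] = {NP}; S ∉ chart

NO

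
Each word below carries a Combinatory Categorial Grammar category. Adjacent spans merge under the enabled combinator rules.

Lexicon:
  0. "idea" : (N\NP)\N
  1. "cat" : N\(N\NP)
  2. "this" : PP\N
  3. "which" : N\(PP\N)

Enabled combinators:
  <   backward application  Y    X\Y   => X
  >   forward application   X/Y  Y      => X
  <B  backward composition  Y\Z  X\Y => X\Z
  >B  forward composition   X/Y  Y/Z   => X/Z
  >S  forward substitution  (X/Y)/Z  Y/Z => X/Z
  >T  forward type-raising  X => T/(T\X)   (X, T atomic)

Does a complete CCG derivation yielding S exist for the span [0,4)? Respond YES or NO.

NO

(N\NP)\N N\(N\NP) PP\N N\(PP\N)
CKY chart[0,4] = {N, N/(N\N), NP/(NP\N), PP/(PP\N), S/(S\N)}; S ∉ chart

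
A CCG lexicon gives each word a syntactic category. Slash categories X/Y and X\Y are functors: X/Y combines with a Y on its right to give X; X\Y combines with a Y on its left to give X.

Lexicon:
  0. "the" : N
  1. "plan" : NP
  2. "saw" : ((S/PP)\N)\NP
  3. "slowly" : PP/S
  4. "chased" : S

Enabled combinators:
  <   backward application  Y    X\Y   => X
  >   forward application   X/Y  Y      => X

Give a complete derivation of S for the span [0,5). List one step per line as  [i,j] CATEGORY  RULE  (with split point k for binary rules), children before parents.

[0,5] S   >
  [0,3] S/PP   <
    [0,1] "the" : N
    [1,3] (S/PP)\N   <
      [1,2] "plan" : NP
      [2,3] "saw" : ((S/PP)\N)\NP
  [3,5] PP   >
    [3,4] "slowly" : PP/S
    [4,5] "chased" : S

[0,1] N  lex  "the"
[1,2] NP  lex  "plan"
[2,3] ((S/PP)\N)\NP  lex  "saw"
[1,3] (S/PP)\N  <  k=2
[0,3] S/PP  <  k=1
[3,4] PP/S  lex  "slowly"
[4,5] S  lex  "chased"
[3,5] PP  >  k=4
[0,5] S  >  k=3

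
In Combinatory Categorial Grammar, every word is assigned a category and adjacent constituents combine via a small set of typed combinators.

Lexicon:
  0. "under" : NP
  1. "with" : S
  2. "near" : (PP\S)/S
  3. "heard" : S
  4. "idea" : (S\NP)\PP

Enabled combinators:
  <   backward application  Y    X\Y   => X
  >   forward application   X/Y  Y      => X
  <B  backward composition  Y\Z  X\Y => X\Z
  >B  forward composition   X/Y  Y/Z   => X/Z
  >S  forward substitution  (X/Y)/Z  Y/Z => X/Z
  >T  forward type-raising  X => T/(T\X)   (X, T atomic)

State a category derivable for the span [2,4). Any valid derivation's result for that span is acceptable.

[0,5] S   <
  [0,1] "under" : NP
  [1,5] S\NP   <
    [1,4] PP   <
      [1,2] "with" : S
      [2,4] PP\S   >
        [2,3] "near" : (PP\S)/S
        [3,4] "heard" : S
    [4,5] "idea" : (S\NP)\PP

PP\S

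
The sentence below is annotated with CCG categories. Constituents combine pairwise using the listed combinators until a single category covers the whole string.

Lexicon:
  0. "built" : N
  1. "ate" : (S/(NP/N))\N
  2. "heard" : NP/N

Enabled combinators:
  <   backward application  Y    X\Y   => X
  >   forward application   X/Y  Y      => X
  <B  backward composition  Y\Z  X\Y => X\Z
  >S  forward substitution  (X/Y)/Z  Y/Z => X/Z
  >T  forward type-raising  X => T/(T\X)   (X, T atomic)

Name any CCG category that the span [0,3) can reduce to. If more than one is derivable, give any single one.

[0,3] S   >
  [0,2] S/(NP/N)   <
    [0,1] "built" : N
    [1,2] "ate" : (S/(NP/N))\N
  [2,3] "heard" : NP/N

S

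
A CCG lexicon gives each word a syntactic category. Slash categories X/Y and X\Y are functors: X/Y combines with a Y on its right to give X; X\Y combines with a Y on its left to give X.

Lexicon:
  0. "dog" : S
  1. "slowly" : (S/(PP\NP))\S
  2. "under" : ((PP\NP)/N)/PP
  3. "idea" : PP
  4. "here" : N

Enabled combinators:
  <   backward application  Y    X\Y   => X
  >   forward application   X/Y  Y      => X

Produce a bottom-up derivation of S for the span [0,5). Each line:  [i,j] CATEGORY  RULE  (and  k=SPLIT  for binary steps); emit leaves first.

[0,1] S  lex  "dog"
[1,2] (S/(PP\NP))\S  lex  "slowly"
[0,2] S/(PP\NP)  <  k=1
[2,3] ((PP\NP)/N)/PP  lex  "under"
[3,4] PP  lex  "idea"
[2,4] (PP\NP)/N  >  k=3
[4,5] N  lex  "here"
[2,5] PP\NP  >  k=4
[0,5] S  >  k=2

[0,5] S   >
  [0,2] S/(PP\NP)   <
    [0,1] "dog" : S
    [1,2] "slowly" : (S/(PP\NP))\S
  [2,5] PP\NP   >
    [2,4] (PP\NP)/N   >
      [2,3] "under" : ((PP\NP)/N)/PP
      [3,4] "idea" : PP
    [4,5] "here" : N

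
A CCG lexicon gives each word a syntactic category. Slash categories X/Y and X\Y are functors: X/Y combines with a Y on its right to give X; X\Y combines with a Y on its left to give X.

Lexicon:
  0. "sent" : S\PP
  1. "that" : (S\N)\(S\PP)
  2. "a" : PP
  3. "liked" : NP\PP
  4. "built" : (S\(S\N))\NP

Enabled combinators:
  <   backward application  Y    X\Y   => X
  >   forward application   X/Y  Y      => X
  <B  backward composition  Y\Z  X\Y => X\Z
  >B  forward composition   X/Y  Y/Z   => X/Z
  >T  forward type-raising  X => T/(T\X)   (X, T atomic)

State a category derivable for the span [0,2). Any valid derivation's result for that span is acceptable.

S\N

[0,5] S   <
  [0,2] S\N   <
    [0,1] "sent" : S\PP
    [1,2] "that" : (S\N)\(S\PP)
  [2,5] S\(S\N)   <
    [2,4] NP   <
      [2,3] "a" : PP
      [3,4] "liked" : NP\PP
    [4,5] "built" : (S\(S\N))\NP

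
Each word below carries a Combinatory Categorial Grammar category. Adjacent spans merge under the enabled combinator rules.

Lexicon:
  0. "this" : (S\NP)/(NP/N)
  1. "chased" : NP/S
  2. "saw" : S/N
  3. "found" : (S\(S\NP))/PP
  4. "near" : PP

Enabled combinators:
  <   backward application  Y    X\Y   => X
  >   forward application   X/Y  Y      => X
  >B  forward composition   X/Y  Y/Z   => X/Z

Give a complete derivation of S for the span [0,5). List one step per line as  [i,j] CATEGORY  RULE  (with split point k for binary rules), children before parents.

[0,1] (S\NP)/(NP/N)  lex  "this"
[1,2] NP/S  lex  "chased"
[2,3] S/N  lex  "saw"
[1,3] NP/N  >B  k=2
[0,3] S\NP  >  k=1
[3,4] (S\(S\NP))/PP  lex  "found"
[4,5] PP  lex  "near"
[3,5] S\(S\NP)  >  k=4
[0,5] S  <  k=3

[0,5] S   <
  [0,3] S\NP   >
    [0,1] "this" : (S\NP)/(NP/N)
    [1,3] NP/N   >B
      [1,2] "chased" : NP/S
      [2,3] "saw" : S/N
  [3,5] S\(S\NP)   >
    [3,4] "found" : (S\(S\NP))/PP
    [4,5] "near" : PP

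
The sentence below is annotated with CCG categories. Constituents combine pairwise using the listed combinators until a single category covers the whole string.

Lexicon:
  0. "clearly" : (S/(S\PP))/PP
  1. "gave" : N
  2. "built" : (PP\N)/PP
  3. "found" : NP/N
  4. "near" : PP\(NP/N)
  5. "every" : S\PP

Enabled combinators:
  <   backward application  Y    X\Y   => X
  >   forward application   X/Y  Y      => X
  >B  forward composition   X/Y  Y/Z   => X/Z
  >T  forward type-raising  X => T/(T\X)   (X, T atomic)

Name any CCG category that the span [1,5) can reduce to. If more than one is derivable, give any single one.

PP

[0,6] S   >
  [0,5] S/(S\PP)   >
    [0,1] "clearly" : (S/(S\PP))/PP
    [1,5] PP   <
      [1,2] "gave" : N
      [2,5] PP\N   >
        [2,3] "built" : (PP\N)/PP
        [3,5] PP   <
          [3,4] "found" : NP/N
          [4,5] "near" : PP\(NP/N)
  [5,6] "every" : S\PP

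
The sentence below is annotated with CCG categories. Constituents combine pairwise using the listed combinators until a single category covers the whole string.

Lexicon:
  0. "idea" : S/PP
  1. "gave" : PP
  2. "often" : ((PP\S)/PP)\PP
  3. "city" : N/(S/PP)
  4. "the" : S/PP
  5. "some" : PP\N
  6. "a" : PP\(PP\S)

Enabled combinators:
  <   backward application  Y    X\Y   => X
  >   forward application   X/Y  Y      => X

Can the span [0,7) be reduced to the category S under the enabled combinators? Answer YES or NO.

YES

[0,7] S   >
  [0,1] "idea" : S/PP
  [1,7] PP   <
    [1,6] PP\S   >
      [1,3] (PP\S)/PP   <
        [1,2] "gave" : PP
        [2,3] "often" : ((PP\S)/PP)\PP
      [3,6] PP   <
        [3,5] N   >
          [3,4] "city" : N/(S/PP)
          [4,5] "the" : S/PP
        [5,6] "some" : PP\N
    [6,7] "a" : PP\(PP\S)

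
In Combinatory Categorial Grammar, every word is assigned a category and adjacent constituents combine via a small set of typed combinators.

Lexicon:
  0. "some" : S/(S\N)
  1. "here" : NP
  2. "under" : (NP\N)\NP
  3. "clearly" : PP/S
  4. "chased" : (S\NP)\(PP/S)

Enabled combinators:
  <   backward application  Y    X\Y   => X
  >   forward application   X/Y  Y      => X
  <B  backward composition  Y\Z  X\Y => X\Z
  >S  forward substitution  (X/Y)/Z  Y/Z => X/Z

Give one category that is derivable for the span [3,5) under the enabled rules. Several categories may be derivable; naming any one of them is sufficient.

S\NP

[0,5] S   >
  [0,1] "some" : S/(S\N)
  [1,5] S\N   <B
    [1,3] NP\N   <
      [1,2] "here" : NP
      [2,3] "under" : (NP\N)\NP
    [3,5] S\NP   <
      [3,4] "clearly" : PP/S
      [4,5] "chased" : (S\NP)\(PP/S)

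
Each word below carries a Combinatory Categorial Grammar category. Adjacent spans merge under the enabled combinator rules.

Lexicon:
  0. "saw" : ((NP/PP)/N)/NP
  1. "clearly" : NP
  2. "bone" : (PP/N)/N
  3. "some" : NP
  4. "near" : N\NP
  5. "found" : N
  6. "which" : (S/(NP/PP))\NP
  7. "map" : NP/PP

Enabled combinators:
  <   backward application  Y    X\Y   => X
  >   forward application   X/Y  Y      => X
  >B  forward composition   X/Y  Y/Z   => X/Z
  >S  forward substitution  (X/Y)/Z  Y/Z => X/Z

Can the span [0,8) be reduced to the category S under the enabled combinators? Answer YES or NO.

YES

[0,8] S   >
  [0,7] S/(NP/PP)   <
    [0,6] NP   >
      [0,5] NP/N   >S
        [0,2] (NP/PP)/N   >
          [0,1] "saw" : ((NP/PP)/N)/NP
          [1,2] "clearly" : NP
        [2,5] PP/N   >
          [2,3] "bone" : (PP/N)/N
          [3,5] N   <
            [3,4] "some" : NP
            [4,5] "near" : N\NP
      [5,6] "found" : N
    [6,7] "which" : (S/(NP/PP))\NP
  [7,8] "map" : NP/PP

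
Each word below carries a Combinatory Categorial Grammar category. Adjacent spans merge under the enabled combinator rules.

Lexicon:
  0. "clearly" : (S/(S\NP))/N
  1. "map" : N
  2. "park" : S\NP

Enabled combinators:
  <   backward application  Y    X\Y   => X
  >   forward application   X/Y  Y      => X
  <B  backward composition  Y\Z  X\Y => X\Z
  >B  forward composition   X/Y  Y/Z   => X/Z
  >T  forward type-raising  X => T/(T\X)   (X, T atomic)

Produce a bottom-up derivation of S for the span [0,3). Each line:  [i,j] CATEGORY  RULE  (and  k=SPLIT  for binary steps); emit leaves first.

[0,1] (S/(S\NP))/N  lex  "clearly"
[1,2] N  lex  "map"
[0,2] S/(S\NP)  >  k=1
[2,3] S\NP  lex  "park"
[0,3] S  >  k=2

[0,3] S   >
  [0,2] S/(S\NP)   >
    [0,1] "clearly" : (S/(S\NP))/N
    [1,2] "map" : N
  [2,3] "park" : S\NP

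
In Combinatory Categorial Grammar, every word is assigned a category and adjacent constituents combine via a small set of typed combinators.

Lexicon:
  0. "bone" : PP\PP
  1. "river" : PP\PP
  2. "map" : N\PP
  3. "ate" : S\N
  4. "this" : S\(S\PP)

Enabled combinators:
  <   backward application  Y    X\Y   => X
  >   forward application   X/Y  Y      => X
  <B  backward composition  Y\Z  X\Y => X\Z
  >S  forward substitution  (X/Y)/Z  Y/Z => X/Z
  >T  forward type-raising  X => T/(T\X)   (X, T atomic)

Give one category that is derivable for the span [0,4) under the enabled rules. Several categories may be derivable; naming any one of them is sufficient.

[0,5] S   <
  [0,4] S\PP   <B
    [0,3] N\PP   <B
      [0,2] PP\PP   <B
        [0,1] "bone" : PP\PP
        [1,2] "river" : PP\PP
      [2,3] "map" : N\PP
    [3,4] "ate" : S\N
  [4,5] "this" : S\(S\PP)

S\PP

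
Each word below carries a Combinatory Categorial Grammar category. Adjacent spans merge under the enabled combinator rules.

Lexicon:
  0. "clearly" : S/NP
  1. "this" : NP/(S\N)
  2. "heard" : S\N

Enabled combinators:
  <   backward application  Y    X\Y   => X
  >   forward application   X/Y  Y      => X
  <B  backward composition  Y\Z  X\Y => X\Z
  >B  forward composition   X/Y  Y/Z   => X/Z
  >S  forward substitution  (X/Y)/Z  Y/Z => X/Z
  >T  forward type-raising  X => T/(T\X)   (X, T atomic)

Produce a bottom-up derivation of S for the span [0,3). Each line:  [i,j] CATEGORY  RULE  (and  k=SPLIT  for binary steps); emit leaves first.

[0,3] S   >
  [0,1] "clearly" : S/NP
  [1,3] NP   >
    [1,2] "this" : NP/(S\N)
    [2,3] "heard" : S\N

[0,1] S/NP  lex  "clearly"
[1,2] NP/(S\N)  lex  "this"
[2,3] S\N  lex  "heard"
[1,3] NP  >  k=2
[0,3] S  >  k=1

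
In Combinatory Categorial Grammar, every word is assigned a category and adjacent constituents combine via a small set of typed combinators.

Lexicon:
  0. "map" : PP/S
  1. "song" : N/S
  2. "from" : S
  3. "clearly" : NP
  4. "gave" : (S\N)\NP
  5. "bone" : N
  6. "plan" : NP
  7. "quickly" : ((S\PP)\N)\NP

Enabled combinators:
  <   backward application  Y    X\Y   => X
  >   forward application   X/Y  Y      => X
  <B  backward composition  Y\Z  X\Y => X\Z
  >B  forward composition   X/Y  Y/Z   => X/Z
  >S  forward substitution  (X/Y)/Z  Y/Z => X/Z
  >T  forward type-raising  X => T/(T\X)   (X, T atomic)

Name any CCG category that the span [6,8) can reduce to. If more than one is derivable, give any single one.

[0,8] S   <
  [0,5] PP   >
    [0,1] "map" : PP/S
    [1,5] S   <
      [1,3] N   >
        [1,2] "song" : N/S
        [2,3] "from" : S
      [3,5] S\N   <
        [3,4] "clearly" : NP
        [4,5] "gave" : (S\N)\NP
  [5,8] S\PP   <
    [5,6] "bone" : N
    [6,8] (S\PP)\N   <
      [6,7] "plan" : NP
      [7,8] "quickly" : ((S\PP)\N)\NP

(S\PP)\N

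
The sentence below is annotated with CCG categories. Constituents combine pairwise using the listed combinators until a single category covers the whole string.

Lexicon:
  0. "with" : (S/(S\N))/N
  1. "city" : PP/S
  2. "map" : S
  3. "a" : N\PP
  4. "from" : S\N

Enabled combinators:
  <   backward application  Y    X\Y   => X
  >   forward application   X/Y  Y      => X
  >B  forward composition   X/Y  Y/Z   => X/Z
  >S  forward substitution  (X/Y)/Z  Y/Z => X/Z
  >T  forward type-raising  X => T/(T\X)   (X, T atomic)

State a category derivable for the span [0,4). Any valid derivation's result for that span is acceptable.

[0,5] S   >
  [0,4] S/(S\N)   >
    [0,1] "with" : (S/(S\N))/N
    [1,4] N   <
      [1,3] PP   >
        [1,2] "city" : PP/S
        [2,3] "map" : S
      [3,4] "a" : N\PP
  [4,5] "from" : S\N

S/(S\N)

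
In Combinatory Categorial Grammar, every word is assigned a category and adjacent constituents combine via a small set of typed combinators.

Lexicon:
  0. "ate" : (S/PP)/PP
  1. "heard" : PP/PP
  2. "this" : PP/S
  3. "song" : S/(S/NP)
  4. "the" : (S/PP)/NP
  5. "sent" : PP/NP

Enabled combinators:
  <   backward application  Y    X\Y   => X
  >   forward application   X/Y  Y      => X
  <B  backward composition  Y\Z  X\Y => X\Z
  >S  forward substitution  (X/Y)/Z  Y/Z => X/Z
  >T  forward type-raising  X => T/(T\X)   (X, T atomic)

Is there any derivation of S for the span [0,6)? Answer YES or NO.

[0,6] S   >
  [0,2] S/PP   >S
    [0,1] "ate" : (S/PP)/PP
    [1,2] "heard" : PP/PP
  [2,6] PP   >
    [2,3] "this" : PP/S
    [3,6] S   >
      [3,4] "song" : S/(S/NP)
      [4,6] S/NP   >S
        [4,5] "the" : (S/PP)/NP
        [5,6] "sent" : PP/NP

YES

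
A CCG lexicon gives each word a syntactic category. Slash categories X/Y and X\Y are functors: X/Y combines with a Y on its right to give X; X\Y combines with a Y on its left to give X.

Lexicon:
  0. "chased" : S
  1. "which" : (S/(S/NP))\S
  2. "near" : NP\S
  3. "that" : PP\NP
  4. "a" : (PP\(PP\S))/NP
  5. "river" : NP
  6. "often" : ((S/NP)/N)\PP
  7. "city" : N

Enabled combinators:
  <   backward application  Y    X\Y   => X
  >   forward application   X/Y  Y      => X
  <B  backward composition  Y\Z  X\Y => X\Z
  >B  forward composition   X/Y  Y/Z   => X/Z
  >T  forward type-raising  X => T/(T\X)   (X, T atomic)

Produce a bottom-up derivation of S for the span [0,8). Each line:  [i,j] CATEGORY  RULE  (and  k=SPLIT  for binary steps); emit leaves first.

[0,8] S   >
  [0,7] S/N   >B
    [0,2] S/(S/NP)   <
      [0,1] "chased" : S
      [1,2] "which" : (S/(S/NP))\S
    [2,7] (S/NP)/N   <
      [2,6] PP   <
        [2,4] PP\S   <B
          [2,3] "near" : NP\S
          [3,4] "that" : PP\NP
        [4,6] PP\(PP\S)   >
          [4,5] "a" : (PP\(PP\S))/NP
          [5,6] "river" : NP
      [6,7] "often" : ((S/NP)/N)\PP
  [7,8] "city" : N

[0,1] S  lex  "chased"
[1,2] (S/(S/NP))\S  lex  "which"
[0,2] S/(S/NP)  <  k=1
[2,3] NP\S  lex  "near"
[3,4] PP\NP  lex  "that"
[2,4] PP\S  <B  k=3
[4,5] (PP\(PP\S))/NP  lex  "a"
[5,6] NP  lex  "river"
[4,6] PP\(PP\S)  >  k=5
[2,6] PP  <  k=4
[6,7] ((S/NP)/N)\PP  lex  "often"
[2,7] (S/NP)/N  <  k=6
[0,7] S/N  >B  k=2
[7,8] N  lex  "city"
[0,8] S  >  k=7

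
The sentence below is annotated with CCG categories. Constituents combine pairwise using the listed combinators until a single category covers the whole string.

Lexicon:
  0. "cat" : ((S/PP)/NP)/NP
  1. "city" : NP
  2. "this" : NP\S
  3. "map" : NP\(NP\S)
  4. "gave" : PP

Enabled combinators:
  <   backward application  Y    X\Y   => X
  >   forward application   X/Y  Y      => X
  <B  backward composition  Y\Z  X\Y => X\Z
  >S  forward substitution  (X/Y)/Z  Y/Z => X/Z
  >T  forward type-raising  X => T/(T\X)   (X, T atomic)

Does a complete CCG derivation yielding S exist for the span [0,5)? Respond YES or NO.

[0,5] S   >
  [0,4] S/PP   >
    [0,2] (S/PP)/NP   >
      [0,1] "cat" : ((S/PP)/NP)/NP
      [1,2] "city" : NP
    [2,4] NP   <
      [2,3] "this" : NP\S
      [3,4] "map" : NP\(NP\S)
  [4,5] "gave" : PP

YES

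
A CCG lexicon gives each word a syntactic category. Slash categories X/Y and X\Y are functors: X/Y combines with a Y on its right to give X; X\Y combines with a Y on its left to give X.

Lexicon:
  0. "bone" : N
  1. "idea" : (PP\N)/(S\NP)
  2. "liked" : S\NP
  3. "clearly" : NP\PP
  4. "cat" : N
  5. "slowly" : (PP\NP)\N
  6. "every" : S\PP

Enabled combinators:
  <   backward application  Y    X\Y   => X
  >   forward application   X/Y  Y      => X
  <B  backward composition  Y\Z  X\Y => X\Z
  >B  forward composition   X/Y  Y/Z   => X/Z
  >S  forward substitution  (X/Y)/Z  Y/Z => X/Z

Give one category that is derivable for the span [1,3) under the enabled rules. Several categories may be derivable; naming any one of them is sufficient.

[0,7] S   <
  [0,4] NP   <
    [0,3] PP   <
      [0,1] "bone" : N
      [1,3] PP\N   >
        [1,2] "idea" : (PP\N)/(S\NP)
        [2,3] "liked" : S\NP
    [3,4] "clearly" : NP\PP
  [4,7] S\NP   <B
    [4,6] PP\NP   <
      [4,5] "cat" : N
      [5,6] "slowly" : (PP\NP)\N
    [6,7] "every" : S\PP

PP\N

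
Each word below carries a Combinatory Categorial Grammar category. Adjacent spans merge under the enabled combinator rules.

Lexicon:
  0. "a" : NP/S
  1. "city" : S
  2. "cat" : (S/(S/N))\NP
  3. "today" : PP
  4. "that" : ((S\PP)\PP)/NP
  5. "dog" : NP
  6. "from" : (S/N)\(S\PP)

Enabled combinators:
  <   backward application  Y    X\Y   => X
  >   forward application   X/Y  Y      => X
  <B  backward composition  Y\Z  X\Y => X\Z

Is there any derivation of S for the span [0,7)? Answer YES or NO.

[0,7] S   >
  [0,3] S/(S/N)   <
    [0,2] NP   >
      [0,1] "a" : NP/S
      [1,2] "city" : S
    [2,3] "cat" : (S/(S/N))\NP
  [3,7] S/N   <
    [3,6] S\PP   <
      [3,4] "today" : PP
      [4,6] (S\PP)\PP   >
        [4,5] "that" : ((S\PP)\PP)/NP
        [5,6] "dog" : NP
    [6,7] "from" : (S/N)\(S\PP)

YES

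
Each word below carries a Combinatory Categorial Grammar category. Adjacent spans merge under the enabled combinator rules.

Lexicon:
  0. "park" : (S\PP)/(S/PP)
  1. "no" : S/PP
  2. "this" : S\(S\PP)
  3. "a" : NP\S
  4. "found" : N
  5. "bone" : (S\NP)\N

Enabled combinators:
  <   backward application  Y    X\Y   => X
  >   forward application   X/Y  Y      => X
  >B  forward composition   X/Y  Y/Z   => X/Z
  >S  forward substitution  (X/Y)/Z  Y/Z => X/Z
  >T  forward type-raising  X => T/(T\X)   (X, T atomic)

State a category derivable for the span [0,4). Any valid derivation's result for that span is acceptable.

NP

[0,6] S   <
  [0,4] NP   <
    [0,3] S   <
      [0,2] S\PP   >
        [0,1] "park" : (S\PP)/(S/PP)
        [1,2] "no" : S/PP
      [2,3] "this" : S\(S\PP)
    [3,4] "a" : NP\S
  [4,6] S\NP   <
    [4,5] "found" : N
    [5,6] "bone" : (S\NP)\N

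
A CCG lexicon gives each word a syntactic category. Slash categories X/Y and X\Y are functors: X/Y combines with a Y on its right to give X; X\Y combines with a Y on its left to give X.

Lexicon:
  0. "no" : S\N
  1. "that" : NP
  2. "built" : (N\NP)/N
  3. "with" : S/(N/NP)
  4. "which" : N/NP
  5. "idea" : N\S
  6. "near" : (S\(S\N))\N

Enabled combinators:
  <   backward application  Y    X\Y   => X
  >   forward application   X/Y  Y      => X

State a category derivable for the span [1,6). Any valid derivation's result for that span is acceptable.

[0,7] S   <
  [0,1] "no" : S\N
  [1,7] S\(S\N)   <
    [1,6] N   <
      [1,2] "that" : NP
      [2,6] N\NP   >
        [2,3] "built" : (N\NP)/N
        [3,6] N   <
          [3,5] S   >
            [3,4] "with" : S/(N/NP)
            [4,5] "which" : N/NP
          [5,6] "idea" : N\S
    [6,7] "near" : (S\(S\N))\N

N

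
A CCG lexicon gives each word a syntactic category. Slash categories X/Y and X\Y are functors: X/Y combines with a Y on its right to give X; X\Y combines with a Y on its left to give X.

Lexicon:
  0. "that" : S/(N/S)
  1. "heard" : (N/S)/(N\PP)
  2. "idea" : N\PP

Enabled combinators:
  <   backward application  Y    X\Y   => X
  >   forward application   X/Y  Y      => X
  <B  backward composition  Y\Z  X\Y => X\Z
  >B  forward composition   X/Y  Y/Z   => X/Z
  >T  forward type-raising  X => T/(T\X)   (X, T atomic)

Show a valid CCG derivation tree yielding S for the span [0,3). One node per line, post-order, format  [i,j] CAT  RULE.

[0,1] S/(N/S)  lex  "that"
[1,2] (N/S)/(N\PP)  lex  "heard"
[2,3] N\PP  lex  "idea"
[1,3] N/S  >  k=2
[0,3] S  >  k=1

[0,3] S   >
  [0,1] "that" : S/(N/S)
  [1,3] N/S   >
    [1,2] "heard" : (N/S)/(N\PP)
    [2,3] "idea" : N\PP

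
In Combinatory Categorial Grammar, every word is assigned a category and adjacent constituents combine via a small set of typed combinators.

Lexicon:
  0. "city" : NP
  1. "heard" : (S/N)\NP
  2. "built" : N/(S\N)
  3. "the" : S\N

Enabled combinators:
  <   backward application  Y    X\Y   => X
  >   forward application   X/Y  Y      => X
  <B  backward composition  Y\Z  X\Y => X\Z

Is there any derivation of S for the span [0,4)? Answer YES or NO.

[0,4] S   >
  [0,2] S/N   <
    [0,1] "city" : NP
    [1,2] "heard" : (S/N)\NP
  [2,4] N   >
    [2,3] "built" : N/(S\N)
    [3,4] "the" : S\N

YES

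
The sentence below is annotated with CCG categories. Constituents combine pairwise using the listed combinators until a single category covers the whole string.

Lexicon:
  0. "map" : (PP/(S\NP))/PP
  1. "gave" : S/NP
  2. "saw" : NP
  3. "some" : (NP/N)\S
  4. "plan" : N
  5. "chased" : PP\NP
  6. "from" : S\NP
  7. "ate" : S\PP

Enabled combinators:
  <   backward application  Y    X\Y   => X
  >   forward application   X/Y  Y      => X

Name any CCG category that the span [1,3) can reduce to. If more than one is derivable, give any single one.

S

[0,8] S   <
  [0,7] PP   >
    [0,6] PP/(S\NP)   >
      [0,1] "map" : (PP/(S\NP))/PP
      [1,6] PP   <
        [1,5] NP   >
          [1,4] NP/N   <
            [1,3] S   >
              [1,2] "gave" : S/NP
              [2,3] "saw" : NP
            [3,4] "some" : (NP/N)\S
          [4,5] "plan" : N
        [5,6] "chased" : PP\NP
    [6,7] "from" : S\NP
  [7,8] "ate" : S\PP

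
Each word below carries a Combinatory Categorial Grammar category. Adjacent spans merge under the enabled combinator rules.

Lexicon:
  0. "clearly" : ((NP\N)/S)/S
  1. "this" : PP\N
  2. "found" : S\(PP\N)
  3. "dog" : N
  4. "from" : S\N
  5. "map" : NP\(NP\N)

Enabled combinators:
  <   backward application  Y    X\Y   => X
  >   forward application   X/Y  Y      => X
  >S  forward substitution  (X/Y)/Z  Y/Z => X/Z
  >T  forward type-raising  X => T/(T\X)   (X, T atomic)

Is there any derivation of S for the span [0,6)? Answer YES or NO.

NO

((NP\N)/S)/S PP\N S\(PP\N) N S\N NP\(NP\N)
CKY chart[0,6] = {N/(N\NP), NP, NP/(NP\NP), PP/(PP\NP), S/(S\NP)}; S ∉ chart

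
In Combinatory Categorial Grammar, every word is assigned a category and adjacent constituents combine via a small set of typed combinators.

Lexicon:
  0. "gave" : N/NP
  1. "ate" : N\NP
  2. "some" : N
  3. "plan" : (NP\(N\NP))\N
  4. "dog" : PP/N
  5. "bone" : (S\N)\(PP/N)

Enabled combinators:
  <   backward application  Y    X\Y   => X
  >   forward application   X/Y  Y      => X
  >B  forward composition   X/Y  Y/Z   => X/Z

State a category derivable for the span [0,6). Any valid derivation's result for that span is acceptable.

S

[0,6] S   <
  [0,4] N   >
    [0,1] "gave" : N/NP
    [1,4] NP   <
      [1,2] "ate" : N\NP
      [2,4] NP\(N\NP)   <
        [2,3] "some" : N
        [3,4] "plan" : (NP\(N\NP))\N
  [4,6] S\N   <
    [4,5] "dog" : PP/N
    [5,6] "bone" : (S\N)\(PP/N)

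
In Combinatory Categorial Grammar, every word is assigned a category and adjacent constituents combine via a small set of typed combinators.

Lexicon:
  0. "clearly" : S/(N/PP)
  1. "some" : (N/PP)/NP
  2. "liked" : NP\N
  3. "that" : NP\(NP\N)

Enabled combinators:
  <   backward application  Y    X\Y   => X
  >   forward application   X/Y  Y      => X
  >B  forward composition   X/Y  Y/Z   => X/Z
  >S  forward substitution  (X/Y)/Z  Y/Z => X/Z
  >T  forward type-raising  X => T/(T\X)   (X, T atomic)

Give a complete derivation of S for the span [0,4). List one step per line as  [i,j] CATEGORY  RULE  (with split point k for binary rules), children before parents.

[0,4] S   >
  [0,1] "clearly" : S/(N/PP)
  [1,4] N/PP   >
    [1,2] "some" : (N/PP)/NP
    [2,4] NP   <
      [2,3] "liked" : NP\N
      [3,4] "that" : NP\(NP\N)

[0,1] S/(N/PP)  lex  "clearly"
[1,2] (N/PP)/NP  lex  "some"
[2,3] NP\N  lex  "liked"
[3,4] NP\(NP\N)  lex  "that"
[2,4] NP  <  k=3
[1,4] N/PP  >  k=2
[0,4] S  >  k=1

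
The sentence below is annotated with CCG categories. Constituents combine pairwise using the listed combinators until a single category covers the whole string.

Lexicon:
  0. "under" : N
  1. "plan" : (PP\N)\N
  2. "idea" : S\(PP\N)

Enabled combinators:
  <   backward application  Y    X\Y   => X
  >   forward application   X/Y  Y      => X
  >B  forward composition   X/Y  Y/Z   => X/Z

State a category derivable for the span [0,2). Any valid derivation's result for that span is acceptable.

[0,3] S   <
  [0,2] PP\N   <
    [0,1] "under" : N
    [1,2] "plan" : (PP\N)\N
  [2,3] "idea" : S\(PP\N)

PP\N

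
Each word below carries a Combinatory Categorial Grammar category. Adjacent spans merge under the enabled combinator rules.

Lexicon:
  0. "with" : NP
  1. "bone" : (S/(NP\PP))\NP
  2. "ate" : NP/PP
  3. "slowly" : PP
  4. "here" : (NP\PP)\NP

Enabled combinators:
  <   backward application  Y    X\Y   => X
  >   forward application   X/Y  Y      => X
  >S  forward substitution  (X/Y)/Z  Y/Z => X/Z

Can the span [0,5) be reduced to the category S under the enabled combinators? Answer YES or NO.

[0,5] S   >
  [0,2] S/(NP\PP)   <
    [0,1] "with" : NP
    [1,2] "bone" : (S/(NP\PP))\NP
  [2,5] NP\PP   <
    [2,4] NP   >
      [2,3] "ate" : NP/PP
      [3,4] "slowly" : PP
    [4,5] "here" : (NP\PP)\NP

YES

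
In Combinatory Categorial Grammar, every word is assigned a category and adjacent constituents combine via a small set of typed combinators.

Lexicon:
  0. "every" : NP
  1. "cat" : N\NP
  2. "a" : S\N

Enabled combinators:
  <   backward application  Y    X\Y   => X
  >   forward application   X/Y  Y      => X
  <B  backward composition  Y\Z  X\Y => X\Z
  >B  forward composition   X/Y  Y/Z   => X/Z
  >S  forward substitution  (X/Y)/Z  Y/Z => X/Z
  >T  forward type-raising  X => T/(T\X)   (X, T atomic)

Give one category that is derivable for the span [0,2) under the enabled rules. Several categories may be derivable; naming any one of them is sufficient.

N

[0,3] S   <
  [0,2] N   <
    [0,1] "every" : NP
    [1,2] "cat" : N\NP
  [2,3] "a" : S\N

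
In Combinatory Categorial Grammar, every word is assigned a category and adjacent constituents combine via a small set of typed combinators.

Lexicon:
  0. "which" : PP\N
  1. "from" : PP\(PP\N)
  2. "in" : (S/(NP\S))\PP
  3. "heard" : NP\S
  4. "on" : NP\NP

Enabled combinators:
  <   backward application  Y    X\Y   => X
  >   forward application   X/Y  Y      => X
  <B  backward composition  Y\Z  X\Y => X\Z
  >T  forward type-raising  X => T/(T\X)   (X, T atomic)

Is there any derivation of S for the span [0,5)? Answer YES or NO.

[0,5] S   >
  [0,3] S/(NP\S)   <
    [0,2] PP   <
      [0,1] "which" : PP\N
      [1,2] "from" : PP\(PP\N)
    [2,3] "in" : (S/(NP\S))\PP
  [3,5] NP\S   <B
    [3,4] "heard" : NP\S
    [4,5] "on" : NP\NP

YES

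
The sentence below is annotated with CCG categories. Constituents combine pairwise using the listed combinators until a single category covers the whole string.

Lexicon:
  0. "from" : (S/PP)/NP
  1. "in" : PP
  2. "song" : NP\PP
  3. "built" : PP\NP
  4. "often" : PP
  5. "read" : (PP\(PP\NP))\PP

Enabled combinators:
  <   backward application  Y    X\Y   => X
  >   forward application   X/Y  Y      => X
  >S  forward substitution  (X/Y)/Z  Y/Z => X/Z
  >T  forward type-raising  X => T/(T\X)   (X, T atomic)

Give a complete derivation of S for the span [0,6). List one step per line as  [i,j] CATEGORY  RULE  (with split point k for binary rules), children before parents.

[0,1] (S/PP)/NP  lex  "from"
[1,2] PP  lex  "in"
[2,3] NP\PP  lex  "song"
[1,3] NP  <  k=2
[0,3] S/PP  >  k=1
[3,4] PP\NP  lex  "built"
[4,5] PP  lex  "often"
[5,6] (PP\(PP\NP))\PP  lex  "read"
[4,6] PP\(PP\NP)  <  k=5
[3,6] PP  <  k=4
[0,6] S  >  k=3

[0,6] S   >
  [0,3] S/PP   >
    [0,1] "from" : (S/PP)/NP
    [1,3] NP   <
      [1,2] "in" : PP
      [2,3] "song" : NP\PP
  [3,6] PP   <
    [3,4] "built" : PP\NP
    [4,6] PP\(PP\NP)   <
      [4,5] "often" : PP
      [5,6] "read" : (PP\(PP\NP))\PP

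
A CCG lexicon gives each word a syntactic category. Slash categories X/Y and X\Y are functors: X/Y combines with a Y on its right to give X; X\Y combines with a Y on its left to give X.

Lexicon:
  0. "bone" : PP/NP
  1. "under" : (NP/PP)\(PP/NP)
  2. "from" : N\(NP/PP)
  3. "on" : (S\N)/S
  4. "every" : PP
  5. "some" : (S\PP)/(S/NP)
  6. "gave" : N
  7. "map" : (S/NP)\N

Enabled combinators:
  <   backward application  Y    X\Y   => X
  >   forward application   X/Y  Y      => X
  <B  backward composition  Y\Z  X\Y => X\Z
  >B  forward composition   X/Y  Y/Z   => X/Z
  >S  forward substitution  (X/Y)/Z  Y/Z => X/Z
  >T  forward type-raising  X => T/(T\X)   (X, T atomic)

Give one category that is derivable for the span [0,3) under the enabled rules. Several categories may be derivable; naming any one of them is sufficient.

[0,8] S   <
  [0,3] N   <
    [0,2] NP/PP   <
      [0,1] "bone" : PP/NP
      [1,2] "under" : (NP/PP)\(PP/NP)
    [2,3] "from" : N\(NP/PP)
  [3,8] S\N   >
    [3,4] "on" : (S\N)/S
    [4,8] S   <
      [4,5] "every" : PP
      [5,8] S\PP   >
        [5,6] "some" : (S\PP)/(S/NP)
        [6,8] S/NP   <
          [6,7] "gave" : N
          [7,8] "map" : (S/NP)\N

N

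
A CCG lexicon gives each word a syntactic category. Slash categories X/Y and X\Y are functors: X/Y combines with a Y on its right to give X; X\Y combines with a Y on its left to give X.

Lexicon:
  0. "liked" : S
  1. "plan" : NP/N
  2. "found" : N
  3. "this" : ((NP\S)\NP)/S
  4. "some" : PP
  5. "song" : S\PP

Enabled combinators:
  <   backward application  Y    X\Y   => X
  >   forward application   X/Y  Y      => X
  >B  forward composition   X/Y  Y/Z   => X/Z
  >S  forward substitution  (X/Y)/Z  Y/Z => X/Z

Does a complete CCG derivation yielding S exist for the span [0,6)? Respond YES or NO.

NO

S NP/N N ((NP\S)\NP)/S PP S\PP
CKY chart[0,6] = {NP}; S ∉ chart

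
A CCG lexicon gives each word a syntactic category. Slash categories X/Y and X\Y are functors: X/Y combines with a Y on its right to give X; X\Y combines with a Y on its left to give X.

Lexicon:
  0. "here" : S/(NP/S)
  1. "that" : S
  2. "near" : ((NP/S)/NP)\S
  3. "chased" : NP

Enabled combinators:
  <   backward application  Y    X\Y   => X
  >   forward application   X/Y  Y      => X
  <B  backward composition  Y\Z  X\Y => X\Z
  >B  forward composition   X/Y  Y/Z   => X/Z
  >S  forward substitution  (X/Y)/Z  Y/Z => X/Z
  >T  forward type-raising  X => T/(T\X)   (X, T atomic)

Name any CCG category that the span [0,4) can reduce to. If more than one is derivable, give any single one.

S

[0,4] S   >
  [0,1] "here" : S/(NP/S)
  [1,4] NP/S   >
    [1,3] (NP/S)/NP   <
      [1,2] "that" : S
      [2,3] "near" : ((NP/S)/NP)\S
    [3,4] "chased" : NP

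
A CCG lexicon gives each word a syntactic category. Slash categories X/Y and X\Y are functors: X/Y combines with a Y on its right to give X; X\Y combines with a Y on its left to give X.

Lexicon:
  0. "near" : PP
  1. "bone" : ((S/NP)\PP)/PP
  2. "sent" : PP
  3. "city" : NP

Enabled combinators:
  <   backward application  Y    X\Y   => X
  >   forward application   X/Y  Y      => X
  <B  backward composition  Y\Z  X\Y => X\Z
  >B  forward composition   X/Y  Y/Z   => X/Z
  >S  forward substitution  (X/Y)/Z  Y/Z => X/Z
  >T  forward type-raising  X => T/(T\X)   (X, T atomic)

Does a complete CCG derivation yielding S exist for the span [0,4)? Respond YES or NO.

[0,4] S   >
  [0,3] S/NP   <
    [0,1] "near" : PP
    [1,3] (S/NP)\PP   >
      [1,2] "bone" : ((S/NP)\PP)/PP
      [2,3] "sent" : PP
  [3,4] "city" : NP

YES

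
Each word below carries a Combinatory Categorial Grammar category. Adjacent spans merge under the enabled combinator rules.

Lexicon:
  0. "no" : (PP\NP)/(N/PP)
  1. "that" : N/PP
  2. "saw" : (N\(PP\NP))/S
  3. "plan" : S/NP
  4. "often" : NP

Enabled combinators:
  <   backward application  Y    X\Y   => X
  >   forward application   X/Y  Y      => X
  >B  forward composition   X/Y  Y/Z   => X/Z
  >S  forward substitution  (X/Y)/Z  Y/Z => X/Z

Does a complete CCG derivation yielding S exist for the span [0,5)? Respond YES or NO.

NO

(PP\NP)/(N/PP) N/PP (N\(PP\NP))/S S/NP NP
CKY chart[0,5] = {N}; S ∉ chart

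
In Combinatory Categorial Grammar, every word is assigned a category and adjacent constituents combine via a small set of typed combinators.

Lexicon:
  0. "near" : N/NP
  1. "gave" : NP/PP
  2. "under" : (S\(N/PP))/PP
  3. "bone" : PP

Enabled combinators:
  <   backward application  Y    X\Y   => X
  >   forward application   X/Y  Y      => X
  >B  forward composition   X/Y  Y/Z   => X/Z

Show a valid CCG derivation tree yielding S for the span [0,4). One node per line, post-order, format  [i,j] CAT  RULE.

[0,4] S   <
  [0,2] N/PP   >B
    [0,1] "near" : N/NP
    [1,2] "gave" : NP/PP
  [2,4] S\(N/PP)   >
    [2,3] "under" : (S\(N/PP))/PP
    [3,4] "bone" : PP

[0,1] N/NP  lex  "near"
[1,2] NP/PP  lex  "gave"
[0,2] N/PP  >B  k=1
[2,3] (S\(N/PP))/PP  lex  "under"
[3,4] PP  lex  "bone"
[2,4] S\(N/PP)  >  k=3
[0,4] S  <  k=2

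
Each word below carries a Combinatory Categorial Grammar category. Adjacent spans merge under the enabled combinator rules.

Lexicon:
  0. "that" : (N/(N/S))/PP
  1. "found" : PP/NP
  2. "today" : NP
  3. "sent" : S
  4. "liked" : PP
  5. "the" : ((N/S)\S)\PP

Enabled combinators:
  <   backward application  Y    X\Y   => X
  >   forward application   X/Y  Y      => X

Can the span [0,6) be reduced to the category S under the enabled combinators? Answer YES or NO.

NO

(N/(N/S))/PP PP/NP NP S PP ((N/S)\S)\PP
CKY chart[0,6] = {N}; S ∉ chart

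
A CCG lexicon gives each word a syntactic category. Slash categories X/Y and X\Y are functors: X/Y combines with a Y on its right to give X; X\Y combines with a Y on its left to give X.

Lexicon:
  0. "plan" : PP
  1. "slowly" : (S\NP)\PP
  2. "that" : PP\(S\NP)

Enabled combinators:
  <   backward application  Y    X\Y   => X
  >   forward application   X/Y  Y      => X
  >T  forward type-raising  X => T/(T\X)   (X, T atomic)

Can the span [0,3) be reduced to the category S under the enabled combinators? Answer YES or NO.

PP (S\NP)\PP PP\(S\NP)
CKY chart[0,3] = {N/(N\PP), NP/(NP\PP), PP, PP/(PP\PP), S/(S\PP)}; S ∉ chart

NO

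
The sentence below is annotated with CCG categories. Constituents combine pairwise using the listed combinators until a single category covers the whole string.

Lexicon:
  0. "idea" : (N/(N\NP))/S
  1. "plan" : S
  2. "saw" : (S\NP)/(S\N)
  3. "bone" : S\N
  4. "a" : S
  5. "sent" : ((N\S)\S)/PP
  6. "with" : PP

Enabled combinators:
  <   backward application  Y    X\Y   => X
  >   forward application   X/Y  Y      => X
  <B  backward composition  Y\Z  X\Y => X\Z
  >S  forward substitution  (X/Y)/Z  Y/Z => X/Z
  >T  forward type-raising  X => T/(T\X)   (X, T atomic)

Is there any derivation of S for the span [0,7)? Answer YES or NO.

NO

(N/(N\NP))/S S (S\NP)/(S\N) S\N S ((N\S)\S)/PP PP
CKY chart[0,7] = {N, N/(N\N), NP/(NP\N), PP/(PP\N), S/(S\N)}; S ∉ chart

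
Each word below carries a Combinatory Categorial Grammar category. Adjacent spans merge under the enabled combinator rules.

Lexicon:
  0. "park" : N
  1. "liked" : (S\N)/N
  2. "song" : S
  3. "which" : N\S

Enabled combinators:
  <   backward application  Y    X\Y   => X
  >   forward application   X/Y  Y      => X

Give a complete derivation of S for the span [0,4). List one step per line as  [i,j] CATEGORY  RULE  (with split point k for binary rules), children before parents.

[0,1] N  lex  "park"
[1,2] (S\N)/N  lex  "liked"
[2,3] S  lex  "song"
[3,4] N\S  lex  "which"
[2,4] N  <  k=3
[1,4] S\N  >  k=2
[0,4] S  <  k=1

[0,4] S   <
  [0,1] "park" : N
  [1,4] S\N   >
    [1,2] "liked" : (S\N)/N
    [2,4] N   <
      [2,3] "song" : S
      [3,4] "which" : N\S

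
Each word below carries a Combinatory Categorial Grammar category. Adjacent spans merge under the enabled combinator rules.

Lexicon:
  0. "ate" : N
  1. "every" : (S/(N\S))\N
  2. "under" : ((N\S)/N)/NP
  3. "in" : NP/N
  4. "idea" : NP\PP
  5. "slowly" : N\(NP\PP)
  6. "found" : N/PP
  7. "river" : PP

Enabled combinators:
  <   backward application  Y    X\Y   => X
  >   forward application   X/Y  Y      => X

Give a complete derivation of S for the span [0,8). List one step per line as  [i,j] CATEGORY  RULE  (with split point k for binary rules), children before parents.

[0,8] S   >
  [0,2] S/(N\S)   <
    [0,1] "ate" : N
    [1,2] "every" : (S/(N\S))\N
  [2,8] N\S   >
    [2,6] (N\S)/N   >
      [2,3] "under" : ((N\S)/N)/NP
      [3,6] NP   >
        [3,4] "in" : NP/N
        [4,6] N   <
          [4,5] "idea" : NP\PP
          [5,6] "slowly" : N\(NP\PP)
    [6,8] N   >
      [6,7] "found" : N/PP
      [7,8] "river" : PP

[0,1] N  lex  "ate"
[1,2] (S/(N\S))\N  lex  "every"
[0,2] S/(N\S)  <  k=1
[2,3] ((N\S)/N)/NP  lex  "under"
[3,4] NP/N  lex  "in"
[4,5] NP\PP  lex  "idea"
[5,6] N\(NP\PP)  lex  "slowly"
[4,6] N  <  k=5
[3,6] NP  >  k=4
[2,6] (N\S)/N  >  k=3
[6,7] N/PP  lex  "found"
[7,8] PP  lex  "river"
[6,8] N  >  k=7
[2,8] N\S  >  k=6
[0,8] S  >  k=2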